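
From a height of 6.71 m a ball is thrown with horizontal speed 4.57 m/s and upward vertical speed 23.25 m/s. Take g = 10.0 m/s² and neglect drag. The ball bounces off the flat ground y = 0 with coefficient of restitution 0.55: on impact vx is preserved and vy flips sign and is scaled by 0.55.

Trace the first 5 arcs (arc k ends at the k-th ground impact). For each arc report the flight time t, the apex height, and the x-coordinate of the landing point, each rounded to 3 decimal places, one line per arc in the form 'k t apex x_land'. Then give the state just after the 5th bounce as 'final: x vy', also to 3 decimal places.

1 4.923 33.738 22.496
2 2.857 10.206 35.555
3 1.572 3.087 42.737
4 0.864 0.934 46.687
5 0.475 0.283 48.859
final: 48.859 1.307

Arc 1: start y=6.710, vy=23.250 → t=4.923, apex=33.738, x_land=22.496, impact vy=-25.976
  bounce: vy ← 0.55·25.976 = 14.287
Arc 2: start y=0.000, vy=14.287 → t=2.857, apex=10.206, x_land=35.555, impact vy=-14.287
  bounce: vy ← 0.55·14.287 = 7.858
Arc 3: start y=0.000, vy=7.858 → t=1.572, apex=3.087, x_land=42.737, impact vy=-7.858
  bounce: vy ← 0.55·7.858 = 4.322
Arc 4: start y=0.000, vy=4.322 → t=0.864, apex=0.934, x_land=46.687, impact vy=-4.322
  bounce: vy ← 0.55·4.322 = 2.377
Arc 5: start y=0.000, vy=2.377 → t=0.475, apex=0.283, x_land=48.859, impact vy=-2.377
  bounce: vy ← 0.55·2.377 = 1.307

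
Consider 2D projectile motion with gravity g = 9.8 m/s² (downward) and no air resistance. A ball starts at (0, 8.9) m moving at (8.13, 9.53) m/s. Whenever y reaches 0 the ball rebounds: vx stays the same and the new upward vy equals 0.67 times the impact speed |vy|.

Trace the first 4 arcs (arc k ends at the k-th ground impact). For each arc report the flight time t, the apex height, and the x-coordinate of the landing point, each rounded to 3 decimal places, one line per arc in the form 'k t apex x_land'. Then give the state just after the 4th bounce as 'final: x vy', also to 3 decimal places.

1 2.634 13.534 21.417
2 2.227 6.075 39.523
3 1.492 2.727 51.653
4 1.000 1.224 59.781
final: 59.781 3.282

Arc 1: start y=8.900, vy=9.530 → t=2.634, apex=13.534, x_land=21.417, impact vy=-16.287
  bounce: vy ← 0.67·16.287 = 10.912
Arc 2: start y=0.000, vy=10.912 → t=2.227, apex=6.075, x_land=39.523, impact vy=-10.912
  bounce: vy ← 0.67·10.912 = 7.311
Arc 3: start y=0.000, vy=7.311 → t=1.492, apex=2.727, x_land=51.653, impact vy=-7.311
  bounce: vy ← 0.67·7.311 = 4.898
Arc 4: start y=0.000, vy=4.898 → t=1.000, apex=1.224, x_land=59.781, impact vy=-4.898
  bounce: vy ← 0.67·4.898 = 3.282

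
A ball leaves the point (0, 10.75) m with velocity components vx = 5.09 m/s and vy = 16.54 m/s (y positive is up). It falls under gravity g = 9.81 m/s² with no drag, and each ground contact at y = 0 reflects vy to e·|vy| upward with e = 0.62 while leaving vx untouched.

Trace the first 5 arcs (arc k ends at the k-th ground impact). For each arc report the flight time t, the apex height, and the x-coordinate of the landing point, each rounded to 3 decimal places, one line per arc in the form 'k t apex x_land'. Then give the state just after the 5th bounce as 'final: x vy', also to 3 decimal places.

1 3.930 24.694 20.003
2 2.782 9.492 34.164
3 1.725 3.649 42.944
4 1.069 1.403 48.388
5 0.663 0.539 51.763
final: 51.763 2.017

Arc 1: start y=10.750, vy=16.540 → t=3.930, apex=24.694, x_land=20.003, impact vy=-22.011
  bounce: vy ← 0.62·22.011 = 13.647
Arc 2: start y=0.000, vy=13.647 → t=2.782, apex=9.492, x_land=34.164, impact vy=-13.647
  bounce: vy ← 0.62·13.647 = 8.461
Arc 3: start y=0.000, vy=8.461 → t=1.725, apex=3.649, x_land=42.944, impact vy=-8.461
  bounce: vy ← 0.62·8.461 = 5.246
Arc 4: start y=0.000, vy=5.246 → t=1.069, apex=1.403, x_land=48.388, impact vy=-5.246
  bounce: vy ← 0.62·5.246 = 3.252
Arc 5: start y=0.000, vy=3.252 → t=0.663, apex=0.539, x_land=51.763, impact vy=-3.252
  bounce: vy ← 0.62·3.252 = 2.017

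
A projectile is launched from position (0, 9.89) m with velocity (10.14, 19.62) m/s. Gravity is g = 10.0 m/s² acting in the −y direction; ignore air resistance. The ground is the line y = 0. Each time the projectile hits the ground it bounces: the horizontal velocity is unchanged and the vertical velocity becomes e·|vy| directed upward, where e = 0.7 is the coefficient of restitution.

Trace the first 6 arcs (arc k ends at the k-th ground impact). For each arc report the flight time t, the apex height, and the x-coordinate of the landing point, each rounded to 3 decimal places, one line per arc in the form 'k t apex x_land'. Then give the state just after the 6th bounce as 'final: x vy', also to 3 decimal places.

Arc 1: start y=9.890, vy=19.620 → t=4.376, apex=29.137, x_land=44.373, impact vy=-24.140
  bounce: vy ← 0.7·24.140 = 16.898
Arc 2: start y=0.000, vy=16.898 → t=3.380, apex=14.277, x_land=78.642, impact vy=-16.898
  bounce: vy ← 0.7·16.898 = 11.829
Arc 3: start y=0.000, vy=11.829 → t=2.366, apex=6.996, x_land=102.631, impact vy=-11.829
  bounce: vy ← 0.7·11.829 = 8.280
Arc 4: start y=0.000, vy=8.280 → t=1.656, apex=3.428, x_land=119.422, impact vy=-8.280
  bounce: vy ← 0.7·8.280 = 5.796
Arc 5: start y=0.000, vy=5.796 → t=1.159, apex=1.680, x_land=131.177, impact vy=-5.796
  bounce: vy ← 0.7·5.796 = 4.057
Arc 6: start y=0.000, vy=4.057 → t=0.811, apex=0.823, x_land=139.405, impact vy=-4.057
  bounce: vy ← 0.7·4.057 = 2.840

1 4.376 29.137 44.373
2 3.380 14.277 78.642
3 2.366 6.996 102.631
4 1.656 3.428 119.422
5 1.159 1.680 131.177
6 0.811 0.823 139.405
final: 139.405 2.840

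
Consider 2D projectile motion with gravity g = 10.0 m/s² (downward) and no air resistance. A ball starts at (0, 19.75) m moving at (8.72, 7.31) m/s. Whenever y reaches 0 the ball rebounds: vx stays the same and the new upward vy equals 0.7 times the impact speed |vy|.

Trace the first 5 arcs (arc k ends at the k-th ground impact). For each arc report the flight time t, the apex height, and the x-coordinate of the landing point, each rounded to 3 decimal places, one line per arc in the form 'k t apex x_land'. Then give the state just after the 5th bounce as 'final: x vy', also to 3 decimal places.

Arc 1: start y=19.750, vy=7.310 → t=2.849, apex=22.422, x_land=24.840, impact vy=-21.176
  bounce: vy ← 0.7·21.176 = 14.823
Arc 2: start y=0.000, vy=14.823 → t=2.965, apex=10.987, x_land=50.692, impact vy=-14.823
  bounce: vy ← 0.7·14.823 = 10.376
Arc 3: start y=0.000, vy=10.376 → t=2.075, apex=5.383, x_land=68.789, impact vy=-10.376
  bounce: vy ← 0.7·10.376 = 7.263
Arc 4: start y=0.000, vy=7.263 → t=1.453, apex=2.638, x_land=81.456, impact vy=-7.263
  bounce: vy ← 0.7·7.263 = 5.084
Arc 5: start y=0.000, vy=5.084 → t=1.017, apex=1.293, x_land=90.323, impact vy=-5.084
  bounce: vy ← 0.7·5.084 = 3.559

1 2.849 22.422 24.840
2 2.965 10.987 50.692
3 2.075 5.383 68.789
4 1.453 2.638 81.456
5 1.017 1.293 90.323
final: 90.323 3.559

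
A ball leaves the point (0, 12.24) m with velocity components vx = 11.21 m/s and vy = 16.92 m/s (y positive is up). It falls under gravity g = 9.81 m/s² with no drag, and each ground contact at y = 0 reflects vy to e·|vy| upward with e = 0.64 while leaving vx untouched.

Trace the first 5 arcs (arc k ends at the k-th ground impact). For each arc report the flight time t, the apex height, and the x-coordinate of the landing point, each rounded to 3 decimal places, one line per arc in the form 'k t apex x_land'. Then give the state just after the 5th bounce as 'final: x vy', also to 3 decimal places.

1 4.064 26.832 45.553
2 2.994 10.990 79.113
3 1.916 4.502 100.591
4 1.226 1.844 114.337
5 0.785 0.755 123.135
final: 123.135 2.464

Arc 1: start y=12.240, vy=16.920 → t=4.064, apex=26.832, x_land=45.553, impact vy=-22.944
  bounce: vy ← 0.64·22.944 = 14.684
Arc 2: start y=0.000, vy=14.684 → t=2.994, apex=10.990, x_land=79.113, impact vy=-14.684
  bounce: vy ← 0.64·14.684 = 9.398
Arc 3: start y=0.000, vy=9.398 → t=1.916, apex=4.502, x_land=100.591, impact vy=-9.398
  bounce: vy ← 0.64·9.398 = 6.015
Arc 4: start y=0.000, vy=6.015 → t=1.226, apex=1.844, x_land=114.337, impact vy=-6.015
  bounce: vy ← 0.64·6.015 = 3.849
Arc 5: start y=0.000, vy=3.849 → t=0.785, apex=0.755, x_land=123.135, impact vy=-3.849
  bounce: vy ← 0.64·3.849 = 2.464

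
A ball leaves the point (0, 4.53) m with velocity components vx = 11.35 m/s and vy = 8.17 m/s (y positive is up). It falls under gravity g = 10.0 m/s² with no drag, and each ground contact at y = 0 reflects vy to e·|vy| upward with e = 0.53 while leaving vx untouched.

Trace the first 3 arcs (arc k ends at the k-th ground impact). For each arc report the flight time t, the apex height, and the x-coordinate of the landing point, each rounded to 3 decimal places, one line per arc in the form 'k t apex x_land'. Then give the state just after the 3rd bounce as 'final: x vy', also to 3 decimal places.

Arc 1: start y=4.530, vy=8.170 → t=2.071, apex=7.867, x_land=23.510, impact vy=-12.544
  bounce: vy ← 0.53·12.544 = 6.648
Arc 2: start y=0.000, vy=6.648 → t=1.330, apex=2.210, x_land=38.602, impact vy=-6.648
  bounce: vy ← 0.53·6.648 = 3.524
Arc 3: start y=0.000, vy=3.524 → t=0.705, apex=0.621, x_land=46.600, impact vy=-3.524
  bounce: vy ← 0.53·3.524 = 1.867

1 2.071 7.867 23.510
2 1.330 2.210 38.602
3 0.705 0.621 46.600
final: 46.600 1.867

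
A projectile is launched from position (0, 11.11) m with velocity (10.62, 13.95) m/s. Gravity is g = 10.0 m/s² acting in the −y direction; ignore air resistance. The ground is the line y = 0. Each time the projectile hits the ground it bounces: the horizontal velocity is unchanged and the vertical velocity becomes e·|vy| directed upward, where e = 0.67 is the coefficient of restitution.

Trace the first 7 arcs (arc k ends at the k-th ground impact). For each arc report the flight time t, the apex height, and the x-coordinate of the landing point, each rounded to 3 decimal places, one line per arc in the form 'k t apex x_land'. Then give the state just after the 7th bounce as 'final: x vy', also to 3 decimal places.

1 3.437 20.840 36.496
2 2.736 9.355 65.550
3 1.833 4.200 85.015
4 1.228 1.885 98.057
5 0.823 0.846 106.795
6 0.551 0.380 112.650
7 0.369 0.171 116.573
final: 116.573 1.237

Arc 1: start y=11.110, vy=13.950 → t=3.437, apex=20.840, x_land=36.496, impact vy=-20.416
  bounce: vy ← 0.67·20.416 = 13.679
Arc 2: start y=0.000, vy=13.679 → t=2.736, apex=9.355, x_land=65.550, impact vy=-13.679
  bounce: vy ← 0.67·13.679 = 9.165
Arc 3: start y=0.000, vy=9.165 → t=1.833, apex=4.200, x_land=85.015, impact vy=-9.165
  bounce: vy ← 0.67·9.165 = 6.140
Arc 4: start y=0.000, vy=6.140 → t=1.228, apex=1.885, x_land=98.057, impact vy=-6.140
  bounce: vy ← 0.67·6.140 = 4.114
Arc 5: start y=0.000, vy=4.114 → t=0.823, apex=0.846, x_land=106.795, impact vy=-4.114
  bounce: vy ← 0.67·4.114 = 2.756
Arc 6: start y=0.000, vy=2.756 → t=0.551, apex=0.380, x_land=112.650, impact vy=-2.756
  bounce: vy ← 0.67·2.756 = 1.847
Arc 7: start y=0.000, vy=1.847 → t=0.369, apex=0.171, x_land=116.573, impact vy=-1.847
  bounce: vy ← 0.67·1.847 = 1.237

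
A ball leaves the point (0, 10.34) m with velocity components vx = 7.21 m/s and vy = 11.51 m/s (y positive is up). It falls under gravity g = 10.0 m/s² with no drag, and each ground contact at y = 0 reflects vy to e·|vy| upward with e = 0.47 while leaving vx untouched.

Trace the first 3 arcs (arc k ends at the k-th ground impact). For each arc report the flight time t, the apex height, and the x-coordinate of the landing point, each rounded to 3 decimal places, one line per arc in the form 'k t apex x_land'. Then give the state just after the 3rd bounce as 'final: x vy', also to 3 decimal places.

Arc 1: start y=10.340, vy=11.510 → t=2.993, apex=16.964, x_land=21.579, impact vy=-18.420
  bounce: vy ← 0.47·18.420 = 8.657
Arc 2: start y=0.000, vy=8.657 → t=1.731, apex=3.747, x_land=34.063, impact vy=-8.657
  bounce: vy ← 0.47·8.657 = 4.069
Arc 3: start y=0.000, vy=4.069 → t=0.814, apex=0.828, x_land=39.930, impact vy=-4.069
  bounce: vy ← 0.47·4.069 = 1.912

1 2.993 16.964 21.579
2 1.731 3.747 34.063
3 0.814 0.828 39.930
final: 39.930 1.912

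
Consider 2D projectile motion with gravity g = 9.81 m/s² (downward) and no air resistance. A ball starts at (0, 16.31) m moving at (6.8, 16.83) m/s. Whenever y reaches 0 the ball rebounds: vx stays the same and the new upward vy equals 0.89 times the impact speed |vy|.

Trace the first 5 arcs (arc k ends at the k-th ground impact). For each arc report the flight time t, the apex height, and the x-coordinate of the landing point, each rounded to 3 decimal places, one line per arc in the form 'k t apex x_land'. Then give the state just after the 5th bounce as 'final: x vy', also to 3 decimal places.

Arc 1: start y=16.310, vy=16.830 → t=4.219, apex=30.747, x_land=28.691, impact vy=-24.561
  bounce: vy ← 0.89·24.561 = 21.859
Arc 2: start y=0.000, vy=21.859 → t=4.457, apex=24.354, x_land=58.996, impact vy=-21.859
  bounce: vy ← 0.89·21.859 = 19.455
Arc 3: start y=0.000, vy=19.455 → t=3.966, apex=19.291, x_land=85.967, impact vy=-19.455
  bounce: vy ← 0.89·19.455 = 17.315
Arc 4: start y=0.000, vy=17.315 → t=3.530, apex=15.281, x_land=109.971, impact vy=-17.315
  bounce: vy ← 0.89·17.315 = 15.410
Arc 5: start y=0.000, vy=15.410 → t=3.142, apex=12.104, x_land=131.335, impact vy=-15.410
  bounce: vy ← 0.89·15.410 = 13.715

1 4.219 30.747 28.691
2 4.457 24.354 58.996
3 3.966 19.291 85.967
4 3.530 15.281 109.971
5 3.142 12.104 131.335
final: 131.335 13.715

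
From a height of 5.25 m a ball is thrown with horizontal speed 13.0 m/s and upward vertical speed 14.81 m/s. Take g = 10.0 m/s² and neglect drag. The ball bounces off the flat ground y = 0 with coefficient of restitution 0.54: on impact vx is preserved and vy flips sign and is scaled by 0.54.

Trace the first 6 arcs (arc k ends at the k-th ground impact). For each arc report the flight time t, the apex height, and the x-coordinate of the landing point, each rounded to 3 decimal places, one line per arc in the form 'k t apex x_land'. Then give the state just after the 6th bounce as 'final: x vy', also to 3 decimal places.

Arc 1: start y=5.250, vy=14.810 → t=3.282, apex=16.217, x_land=42.665, impact vy=-18.009
  bounce: vy ← 0.54·18.009 = 9.725
Arc 2: start y=0.000, vy=9.725 → t=1.945, apex=4.729, x_land=67.950, impact vy=-9.725
  bounce: vy ← 0.54·9.725 = 5.252
Arc 3: start y=0.000, vy=5.252 → t=1.050, apex=1.379, x_land=81.604, impact vy=-5.252
  bounce: vy ← 0.54·5.252 = 2.836
Arc 4: start y=0.000, vy=2.836 → t=0.567, apex=0.402, x_land=88.977, impact vy=-2.836
  bounce: vy ← 0.54·2.836 = 1.531
Arc 5: start y=0.000, vy=1.531 → t=0.306, apex=0.117, x_land=92.959, impact vy=-1.531
  bounce: vy ← 0.54·1.531 = 0.827
Arc 6: start y=0.000, vy=0.827 → t=0.165, apex=0.034, x_land=95.109, impact vy=-0.827
  bounce: vy ← 0.54·0.827 = 0.447

1 3.282 16.217 42.665
2 1.945 4.729 67.950
3 1.050 1.379 81.604
4 0.567 0.402 88.977
5 0.306 0.117 92.959
6 0.165 0.034 95.109
final: 95.109 0.447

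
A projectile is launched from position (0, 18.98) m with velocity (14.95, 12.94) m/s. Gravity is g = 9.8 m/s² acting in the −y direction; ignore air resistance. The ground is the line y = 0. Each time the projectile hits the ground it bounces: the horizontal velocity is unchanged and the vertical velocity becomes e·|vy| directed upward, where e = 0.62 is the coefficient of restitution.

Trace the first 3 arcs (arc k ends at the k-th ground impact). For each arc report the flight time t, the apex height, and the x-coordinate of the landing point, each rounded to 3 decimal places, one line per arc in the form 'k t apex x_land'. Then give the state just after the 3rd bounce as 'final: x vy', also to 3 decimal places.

1 3.690 27.523 55.172
2 2.939 10.580 99.107
3 1.822 4.067 126.347
final: 126.347 5.535

Arc 1: start y=18.980, vy=12.940 → t=3.690, apex=27.523, x_land=55.172, impact vy=-23.226
  bounce: vy ← 0.62·23.226 = 14.400
Arc 2: start y=0.000, vy=14.400 → t=2.939, apex=10.580, x_land=99.107, impact vy=-14.400
  bounce: vy ← 0.62·14.400 = 8.928
Arc 3: start y=0.000, vy=8.928 → t=1.822, apex=4.067, x_land=126.347, impact vy=-8.928
  bounce: vy ← 0.62·8.928 = 5.535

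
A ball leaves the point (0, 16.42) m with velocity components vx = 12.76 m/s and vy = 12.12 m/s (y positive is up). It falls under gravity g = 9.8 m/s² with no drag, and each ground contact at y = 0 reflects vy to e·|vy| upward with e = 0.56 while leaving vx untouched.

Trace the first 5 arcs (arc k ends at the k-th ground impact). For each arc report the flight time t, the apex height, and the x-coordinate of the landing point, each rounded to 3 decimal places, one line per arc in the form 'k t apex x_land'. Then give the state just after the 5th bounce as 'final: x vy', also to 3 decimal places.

1 3.446 23.915 43.970
2 2.474 7.500 75.542
3 1.386 2.352 93.222
4 0.776 0.738 103.123
5 0.435 0.231 108.668
final: 108.668 1.192

Arc 1: start y=16.420, vy=12.120 → t=3.446, apex=23.915, x_land=43.970, impact vy=-21.650
  bounce: vy ← 0.56·21.650 = 12.124
Arc 2: start y=0.000, vy=12.124 → t=2.474, apex=7.500, x_land=75.542, impact vy=-12.124
  bounce: vy ← 0.56·12.124 = 6.789
Arc 3: start y=0.000, vy=6.789 → t=1.386, apex=2.352, x_land=93.222, impact vy=-6.789
  bounce: vy ← 0.56·6.789 = 3.802
Arc 4: start y=0.000, vy=3.802 → t=0.776, apex=0.738, x_land=103.123, impact vy=-3.802
  bounce: vy ← 0.56·3.802 = 2.129
Arc 5: start y=0.000, vy=2.129 → t=0.435, apex=0.231, x_land=108.668, impact vy=-2.129
  bounce: vy ← 0.56·2.129 = 1.192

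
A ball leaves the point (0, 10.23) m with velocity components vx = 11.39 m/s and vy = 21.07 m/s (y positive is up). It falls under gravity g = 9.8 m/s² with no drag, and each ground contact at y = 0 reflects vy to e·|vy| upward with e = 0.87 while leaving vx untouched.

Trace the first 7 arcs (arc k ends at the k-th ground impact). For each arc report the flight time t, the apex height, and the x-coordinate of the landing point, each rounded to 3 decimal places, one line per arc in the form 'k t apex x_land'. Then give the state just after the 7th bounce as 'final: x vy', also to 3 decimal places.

1 4.740 32.880 53.993
2 4.507 24.887 105.332
3 3.921 18.837 149.996
4 3.412 14.258 188.854
5 2.968 10.792 222.661
6 2.582 8.168 252.072
7 2.247 6.183 277.661
final: 277.661 9.577

Arc 1: start y=10.230, vy=21.070 → t=4.740, apex=32.880, x_land=53.993, impact vy=-25.386
  bounce: vy ← 0.87·25.386 = 22.086
Arc 2: start y=0.000, vy=22.086 → t=4.507, apex=24.887, x_land=105.332, impact vy=-22.086
  bounce: vy ← 0.87·22.086 = 19.215
Arc 3: start y=0.000, vy=19.215 → t=3.921, apex=18.837, x_land=149.996, impact vy=-19.215
  bounce: vy ← 0.87·19.215 = 16.717
Arc 4: start y=0.000, vy=16.717 → t=3.412, apex=14.258, x_land=188.854, impact vy=-16.717
  bounce: vy ← 0.87·16.717 = 14.544
Arc 5: start y=0.000, vy=14.544 → t=2.968, apex=10.792, x_land=222.661, impact vy=-14.544
  bounce: vy ← 0.87·14.544 = 12.653
Arc 6: start y=0.000, vy=12.653 → t=2.582, apex=8.168, x_land=252.072, impact vy=-12.653
  bounce: vy ← 0.87·12.653 = 11.008
Arc 7: start y=0.000, vy=11.008 → t=2.247, apex=6.183, x_land=277.661, impact vy=-11.008
  bounce: vy ← 0.87·11.008 = 9.577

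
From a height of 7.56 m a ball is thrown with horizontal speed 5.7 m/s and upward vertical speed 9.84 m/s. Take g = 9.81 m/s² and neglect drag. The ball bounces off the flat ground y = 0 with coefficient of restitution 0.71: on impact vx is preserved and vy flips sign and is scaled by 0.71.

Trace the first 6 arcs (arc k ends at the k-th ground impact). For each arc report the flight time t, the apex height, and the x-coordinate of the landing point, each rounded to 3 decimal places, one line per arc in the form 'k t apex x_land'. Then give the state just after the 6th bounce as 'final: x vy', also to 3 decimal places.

1 2.599 12.495 14.815
2 2.266 6.299 27.733
3 1.609 3.175 36.906
4 1.142 1.601 43.418
5 0.811 0.807 48.042
6 0.576 0.407 51.324
final: 51.324 2.006

Arc 1: start y=7.560, vy=9.840 → t=2.599, apex=12.495, x_land=14.815, impact vy=-15.657
  bounce: vy ← 0.71·15.657 = 11.117
Arc 2: start y=0.000, vy=11.117 → t=2.266, apex=6.299, x_land=27.733, impact vy=-11.117
  bounce: vy ← 0.71·11.117 = 7.893
Arc 3: start y=0.000, vy=7.893 → t=1.609, apex=3.175, x_land=36.906, impact vy=-7.893
  bounce: vy ← 0.71·7.893 = 5.604
Arc 4: start y=0.000, vy=5.604 → t=1.142, apex=1.601, x_land=43.418, impact vy=-5.604
  bounce: vy ← 0.71·5.604 = 3.979
Arc 5: start y=0.000, vy=3.979 → t=0.811, apex=0.807, x_land=48.042, impact vy=-3.979
  bounce: vy ← 0.71·3.979 = 2.825
Arc 6: start y=0.000, vy=2.825 → t=0.576, apex=0.407, x_land=51.324, impact vy=-2.825
  bounce: vy ← 0.71·2.825 = 2.006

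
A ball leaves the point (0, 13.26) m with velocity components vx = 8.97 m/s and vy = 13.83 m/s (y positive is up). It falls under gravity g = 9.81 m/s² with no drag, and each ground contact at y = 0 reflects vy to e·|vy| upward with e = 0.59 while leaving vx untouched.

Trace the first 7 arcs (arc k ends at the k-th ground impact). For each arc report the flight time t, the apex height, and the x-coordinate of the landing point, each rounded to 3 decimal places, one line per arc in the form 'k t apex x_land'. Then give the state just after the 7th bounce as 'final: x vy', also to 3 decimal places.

Arc 1: start y=13.260, vy=13.830 → t=3.576, apex=23.009, x_land=32.073, impact vy=-21.247
  bounce: vy ← 0.59·21.247 = 12.536
Arc 2: start y=0.000, vy=12.536 → t=2.556, apex=8.009, x_land=54.998, impact vy=-12.536
  bounce: vy ← 0.59·12.536 = 7.396
Arc 3: start y=0.000, vy=7.396 → t=1.508, apex=2.788, x_land=68.523, impact vy=-7.396
  bounce: vy ← 0.59·7.396 = 4.364
Arc 4: start y=0.000, vy=4.364 → t=0.890, apex=0.971, x_land=76.503, impact vy=-4.364
  bounce: vy ← 0.59·4.364 = 2.575
Arc 5: start y=0.000, vy=2.575 → t=0.525, apex=0.338, x_land=81.212, impact vy=-2.575
  bounce: vy ← 0.59·2.575 = 1.519
Arc 6: start y=0.000, vy=1.519 → t=0.310, apex=0.118, x_land=83.989, impact vy=-1.519
  bounce: vy ← 0.59·1.519 = 0.896
Arc 7: start y=0.000, vy=0.896 → t=0.183, apex=0.041, x_land=85.628, impact vy=-0.896
  bounce: vy ← 0.59·0.896 = 0.529

1 3.576 23.009 32.073
2 2.556 8.009 54.998
3 1.508 2.788 68.523
4 0.890 0.971 76.503
5 0.525 0.338 81.212
6 0.310 0.118 83.989
7 0.183 0.041 85.628
final: 85.628 0.529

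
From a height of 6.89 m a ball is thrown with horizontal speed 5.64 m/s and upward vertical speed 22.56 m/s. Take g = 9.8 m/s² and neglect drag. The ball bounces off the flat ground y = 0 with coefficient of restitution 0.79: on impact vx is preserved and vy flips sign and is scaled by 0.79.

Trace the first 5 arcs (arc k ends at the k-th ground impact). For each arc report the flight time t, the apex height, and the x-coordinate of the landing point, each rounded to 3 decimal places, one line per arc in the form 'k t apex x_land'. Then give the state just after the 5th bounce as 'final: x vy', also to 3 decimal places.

1 4.892 32.857 27.588
2 4.091 20.506 50.664
3 3.232 12.798 68.894
4 2.553 7.987 83.295
5 2.017 4.985 94.672
final: 94.672 7.809

Arc 1: start y=6.890, vy=22.560 → t=4.892, apex=32.857, x_land=27.588, impact vy=-25.377
  bounce: vy ← 0.79·25.377 = 20.048
Arc 2: start y=0.000, vy=20.048 → t=4.091, apex=20.506, x_land=50.664, impact vy=-20.048
  bounce: vy ← 0.79·20.048 = 15.838
Arc 3: start y=0.000, vy=15.838 → t=3.232, apex=12.798, x_land=68.894, impact vy=-15.838
  bounce: vy ← 0.79·15.838 = 12.512
Arc 4: start y=0.000, vy=12.512 → t=2.553, apex=7.987, x_land=83.295, impact vy=-12.512
  bounce: vy ← 0.79·12.512 = 9.884
Arc 5: start y=0.000, vy=9.884 → t=2.017, apex=4.985, x_land=94.672, impact vy=-9.884
  bounce: vy ← 0.79·9.884 = 7.809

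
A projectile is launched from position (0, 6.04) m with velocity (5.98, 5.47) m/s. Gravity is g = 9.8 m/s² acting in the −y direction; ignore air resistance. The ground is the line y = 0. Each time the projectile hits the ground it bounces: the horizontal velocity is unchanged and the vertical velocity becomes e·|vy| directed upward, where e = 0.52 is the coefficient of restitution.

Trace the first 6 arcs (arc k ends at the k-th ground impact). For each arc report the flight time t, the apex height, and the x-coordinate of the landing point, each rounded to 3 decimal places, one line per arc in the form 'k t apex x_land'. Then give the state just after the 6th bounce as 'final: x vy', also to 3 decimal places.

1 1.801 7.567 10.769
2 1.292 2.046 18.497
3 0.672 0.553 22.516
4 0.349 0.150 24.606
5 0.182 0.040 25.692
6 0.094 0.011 26.257
final: 26.257 0.241

Arc 1: start y=6.040, vy=5.470 → t=1.801, apex=7.567, x_land=10.769, impact vy=-12.178
  bounce: vy ← 0.52·12.178 = 6.333
Arc 2: start y=0.000, vy=6.333 → t=1.292, apex=2.046, x_land=18.497, impact vy=-6.333
  bounce: vy ← 0.52·6.333 = 3.293
Arc 3: start y=0.000, vy=3.293 → t=0.672, apex=0.553, x_land=22.516, impact vy=-3.293
  bounce: vy ← 0.52·3.293 = 1.712
Arc 4: start y=0.000, vy=1.712 → t=0.349, apex=0.150, x_land=24.606, impact vy=-1.712
  bounce: vy ← 0.52·1.712 = 0.890
Arc 5: start y=0.000, vy=0.890 → t=0.182, apex=0.040, x_land=25.692, impact vy=-0.890
  bounce: vy ← 0.52·0.890 = 0.463
Arc 6: start y=0.000, vy=0.463 → t=0.094, apex=0.011, x_land=26.257, impact vy=-0.463
  bounce: vy ← 0.52·0.463 = 0.241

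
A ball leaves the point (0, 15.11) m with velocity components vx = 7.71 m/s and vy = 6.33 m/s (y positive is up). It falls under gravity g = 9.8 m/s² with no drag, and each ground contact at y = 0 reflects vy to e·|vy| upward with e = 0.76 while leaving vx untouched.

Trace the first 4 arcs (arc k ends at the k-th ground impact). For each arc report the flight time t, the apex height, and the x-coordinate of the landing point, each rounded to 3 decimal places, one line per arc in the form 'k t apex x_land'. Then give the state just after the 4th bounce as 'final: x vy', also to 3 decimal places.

1 2.517 17.154 19.406
2 2.844 9.908 41.333
3 2.161 5.723 57.998
4 1.643 3.306 70.663
final: 70.663 6.117

Arc 1: start y=15.110, vy=6.330 → t=2.517, apex=17.154, x_land=19.406, impact vy=-18.336
  bounce: vy ← 0.76·18.336 = 13.936
Arc 2: start y=0.000, vy=13.936 → t=2.844, apex=9.908, x_land=41.333, impact vy=-13.936
  bounce: vy ← 0.76·13.936 = 10.591
Arc 3: start y=0.000, vy=10.591 → t=2.161, apex=5.723, x_land=57.998, impact vy=-10.591
  bounce: vy ← 0.76·10.591 = 8.049
Arc 4: start y=0.000, vy=8.049 → t=1.643, apex=3.306, x_land=70.663, impact vy=-8.049
  bounce: vy ← 0.76·8.049 = 6.117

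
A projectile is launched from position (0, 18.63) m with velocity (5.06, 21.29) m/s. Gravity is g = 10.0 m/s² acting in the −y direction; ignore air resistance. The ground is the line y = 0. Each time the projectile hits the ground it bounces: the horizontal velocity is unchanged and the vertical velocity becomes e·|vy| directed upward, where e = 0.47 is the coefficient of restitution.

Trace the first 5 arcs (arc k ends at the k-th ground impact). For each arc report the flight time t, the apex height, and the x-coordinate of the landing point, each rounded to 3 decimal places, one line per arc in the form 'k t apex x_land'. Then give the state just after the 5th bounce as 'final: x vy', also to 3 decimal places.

Arc 1: start y=18.630, vy=21.290 → t=5.003, apex=41.293, x_land=25.314, impact vy=-28.738
  bounce: vy ← 0.47·28.738 = 13.507
Arc 2: start y=0.000, vy=13.507 → t=2.701, apex=9.122, x_land=38.983, impact vy=-13.507
  bounce: vy ← 0.47·13.507 = 6.348
Arc 3: start y=0.000, vy=6.348 → t=1.270, apex=2.015, x_land=45.407, impact vy=-6.348
  bounce: vy ← 0.47·6.348 = 2.984
Arc 4: start y=0.000, vy=2.984 → t=0.597, apex=0.445, x_land=48.427, impact vy=-2.984
  bounce: vy ← 0.47·2.984 = 1.402
Arc 5: start y=0.000, vy=1.402 → t=0.280, apex=0.098, x_land=49.846, impact vy=-1.402
  bounce: vy ← 0.47·1.402 = 0.659

1 5.003 41.293 25.314
2 2.701 9.122 38.983
3 1.270 2.015 45.407
4 0.597 0.445 48.427
5 0.280 0.098 49.846
final: 49.846 0.659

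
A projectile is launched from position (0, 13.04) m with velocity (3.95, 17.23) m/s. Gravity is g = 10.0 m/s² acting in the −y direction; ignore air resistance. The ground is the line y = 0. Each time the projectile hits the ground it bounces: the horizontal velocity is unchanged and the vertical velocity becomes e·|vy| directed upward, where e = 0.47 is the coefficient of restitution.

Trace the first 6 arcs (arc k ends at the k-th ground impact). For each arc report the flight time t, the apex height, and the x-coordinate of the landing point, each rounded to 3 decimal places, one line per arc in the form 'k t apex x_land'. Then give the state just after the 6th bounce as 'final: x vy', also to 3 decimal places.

1 4.085 27.884 16.134
2 2.220 6.159 24.902
3 1.043 1.361 29.023
4 0.490 0.301 30.960
5 0.230 0.066 31.870
6 0.108 0.015 32.298
final: 32.298 0.255

Arc 1: start y=13.040, vy=17.230 → t=4.085, apex=27.884, x_land=16.134, impact vy=-23.615
  bounce: vy ← 0.47·23.615 = 11.099
Arc 2: start y=0.000, vy=11.099 → t=2.220, apex=6.159, x_land=24.902, impact vy=-11.099
  bounce: vy ← 0.47·11.099 = 5.217
Arc 3: start y=0.000, vy=5.217 → t=1.043, apex=1.361, x_land=29.023, impact vy=-5.217
  bounce: vy ← 0.47·5.217 = 2.452
Arc 4: start y=0.000, vy=2.452 → t=0.490, apex=0.301, x_land=30.960, impact vy=-2.452
  bounce: vy ← 0.47·2.452 = 1.152
Arc 5: start y=0.000, vy=1.152 → t=0.230, apex=0.066, x_land=31.870, impact vy=-1.152
  bounce: vy ← 0.47·1.152 = 0.542
Arc 6: start y=0.000, vy=0.542 → t=0.108, apex=0.015, x_land=32.298, impact vy=-0.542
  bounce: vy ← 0.47·0.542 = 0.255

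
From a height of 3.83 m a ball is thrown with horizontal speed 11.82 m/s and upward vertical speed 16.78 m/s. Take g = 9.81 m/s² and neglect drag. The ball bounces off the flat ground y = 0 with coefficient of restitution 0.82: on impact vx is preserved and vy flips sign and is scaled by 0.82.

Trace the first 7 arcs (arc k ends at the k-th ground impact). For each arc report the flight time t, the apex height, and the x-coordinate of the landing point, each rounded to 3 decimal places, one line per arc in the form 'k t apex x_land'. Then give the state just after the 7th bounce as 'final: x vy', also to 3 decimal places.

1 3.636 18.181 42.975
2 3.157 12.225 80.296
3 2.589 8.220 110.899
4 2.123 5.527 135.993
5 1.741 3.716 156.571
6 1.428 2.499 173.444
7 1.171 1.680 187.281
final: 187.281 4.708

Arc 1: start y=3.830, vy=16.780 → t=3.636, apex=18.181, x_land=42.975, impact vy=-18.887
  bounce: vy ← 0.82·18.887 = 15.487
Arc 2: start y=0.000, vy=15.487 → t=3.157, apex=12.225, x_land=80.296, impact vy=-15.487
  bounce: vy ← 0.82·15.487 = 12.700
Arc 3: start y=0.000, vy=12.700 → t=2.589, apex=8.220, x_land=110.899, impact vy=-12.700
  bounce: vy ← 0.82·12.700 = 10.414
Arc 4: start y=0.000, vy=10.414 → t=2.123, apex=5.527, x_land=135.993, impact vy=-10.414
  bounce: vy ← 0.82·10.414 = 8.539
Arc 5: start y=0.000, vy=8.539 → t=1.741, apex=3.716, x_land=156.571, impact vy=-8.539
  bounce: vy ← 0.82·8.539 = 7.002
Arc 6: start y=0.000, vy=7.002 → t=1.428, apex=2.499, x_land=173.444, impact vy=-7.002
  bounce: vy ← 0.82·7.002 = 5.742
Arc 7: start y=0.000, vy=5.742 → t=1.171, apex=1.680, x_land=187.281, impact vy=-5.742
  bounce: vy ← 0.82·5.742 = 4.708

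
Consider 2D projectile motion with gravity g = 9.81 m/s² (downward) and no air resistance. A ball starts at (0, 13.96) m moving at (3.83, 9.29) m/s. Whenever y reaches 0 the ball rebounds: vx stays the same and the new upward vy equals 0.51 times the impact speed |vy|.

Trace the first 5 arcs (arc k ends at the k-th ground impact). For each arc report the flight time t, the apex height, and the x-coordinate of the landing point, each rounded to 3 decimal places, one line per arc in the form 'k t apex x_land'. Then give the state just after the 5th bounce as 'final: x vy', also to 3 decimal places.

1 2.882 18.359 11.037
2 1.973 4.775 18.595
3 1.006 1.242 22.449
4 0.513 0.323 24.415
5 0.262 0.084 25.418
final: 25.418 0.655

Arc 1: start y=13.960, vy=9.290 → t=2.882, apex=18.359, x_land=11.037, impact vy=-18.979
  bounce: vy ← 0.51·18.979 = 9.679
Arc 2: start y=0.000, vy=9.679 → t=1.973, apex=4.775, x_land=18.595, impact vy=-9.679
  bounce: vy ← 0.51·9.679 = 4.936
Arc 3: start y=0.000, vy=4.936 → t=1.006, apex=1.242, x_land=22.449, impact vy=-4.936
  bounce: vy ← 0.51·4.936 = 2.518
Arc 4: start y=0.000, vy=2.518 → t=0.513, apex=0.323, x_land=24.415, impact vy=-2.518
  bounce: vy ← 0.51·2.518 = 1.284
Arc 5: start y=0.000, vy=1.284 → t=0.262, apex=0.084, x_land=25.418, impact vy=-1.284
  bounce: vy ← 0.51·1.284 = 0.655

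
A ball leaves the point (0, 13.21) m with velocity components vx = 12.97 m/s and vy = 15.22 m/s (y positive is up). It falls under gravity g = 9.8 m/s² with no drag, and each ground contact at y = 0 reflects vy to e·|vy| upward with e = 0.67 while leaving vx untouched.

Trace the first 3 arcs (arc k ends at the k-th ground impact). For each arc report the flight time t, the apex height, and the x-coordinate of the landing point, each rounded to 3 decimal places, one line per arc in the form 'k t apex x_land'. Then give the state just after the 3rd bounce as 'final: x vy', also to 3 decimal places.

Arc 1: start y=13.210, vy=15.220 → t=3.813, apex=25.029, x_land=49.456, impact vy=-22.149
  bounce: vy ← 0.67·22.149 = 14.840
Arc 2: start y=0.000, vy=14.840 → t=3.028, apex=11.235, x_land=88.736, impact vy=-14.840
  bounce: vy ← 0.67·14.840 = 9.943
Arc 3: start y=0.000, vy=9.943 → t=2.029, apex=5.044, x_land=115.053, impact vy=-9.943
  bounce: vy ← 0.67·9.943 = 6.662

1 3.813 25.029 49.456
2 3.028 11.235 88.736
3 2.029 5.044 115.053
final: 115.053 6.662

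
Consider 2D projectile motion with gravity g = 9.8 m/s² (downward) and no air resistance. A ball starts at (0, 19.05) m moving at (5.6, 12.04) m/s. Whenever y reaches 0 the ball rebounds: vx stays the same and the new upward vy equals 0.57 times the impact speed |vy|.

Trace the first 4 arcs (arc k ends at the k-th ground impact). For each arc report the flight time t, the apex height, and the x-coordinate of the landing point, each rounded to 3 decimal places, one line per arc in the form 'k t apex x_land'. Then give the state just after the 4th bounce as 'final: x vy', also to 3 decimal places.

1 3.552 26.446 19.890
2 2.648 8.592 34.721
3 1.510 2.792 43.175
4 0.860 0.907 47.993
final: 47.993 2.403

Arc 1: start y=19.050, vy=12.040 → t=3.552, apex=26.446, x_land=19.890, impact vy=-22.767
  bounce: vy ← 0.57·22.767 = 12.977
Arc 2: start y=0.000, vy=12.977 → t=2.648, apex=8.592, x_land=34.721, impact vy=-12.977
  bounce: vy ← 0.57·12.977 = 7.397
Arc 3: start y=0.000, vy=7.397 → t=1.510, apex=2.792, x_land=43.175, impact vy=-7.397
  bounce: vy ← 0.57·7.397 = 4.216
Arc 4: start y=0.000, vy=4.216 → t=0.860, apex=0.907, x_land=47.993, impact vy=-4.216
  bounce: vy ← 0.57·4.216 = 2.403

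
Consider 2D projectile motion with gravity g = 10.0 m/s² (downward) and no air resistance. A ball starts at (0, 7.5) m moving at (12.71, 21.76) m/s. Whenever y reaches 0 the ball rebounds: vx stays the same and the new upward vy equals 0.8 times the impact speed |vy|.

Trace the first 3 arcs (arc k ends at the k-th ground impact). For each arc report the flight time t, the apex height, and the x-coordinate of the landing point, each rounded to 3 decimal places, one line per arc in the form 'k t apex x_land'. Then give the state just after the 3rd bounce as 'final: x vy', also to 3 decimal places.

Arc 1: start y=7.500, vy=21.760 → t=4.673, apex=31.175, x_land=59.394, impact vy=-24.970
  bounce: vy ← 0.8·24.970 = 19.976
Arc 2: start y=0.000, vy=19.976 → t=3.995, apex=19.952, x_land=110.173, impact vy=-19.976
  bounce: vy ← 0.8·19.976 = 15.981
Arc 3: start y=0.000, vy=15.981 → t=3.196, apex=12.769, x_land=150.796, impact vy=-15.981
  bounce: vy ← 0.8·15.981 = 12.785

1 4.673 31.175 59.394
2 3.995 19.952 110.173
3 3.196 12.769 150.796
final: 150.796 12.785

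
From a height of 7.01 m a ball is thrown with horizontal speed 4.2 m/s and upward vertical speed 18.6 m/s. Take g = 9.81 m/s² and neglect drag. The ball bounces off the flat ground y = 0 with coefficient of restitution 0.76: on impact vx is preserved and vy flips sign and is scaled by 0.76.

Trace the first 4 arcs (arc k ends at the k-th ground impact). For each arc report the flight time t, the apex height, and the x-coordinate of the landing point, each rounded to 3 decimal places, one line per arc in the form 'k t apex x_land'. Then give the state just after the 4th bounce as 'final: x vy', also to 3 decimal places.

Arc 1: start y=7.010, vy=18.600 → t=4.137, apex=24.643, x_land=17.377, impact vy=-21.989
  bounce: vy ← 0.76·21.989 = 16.711
Arc 2: start y=0.000, vy=16.711 → t=3.407, apex=14.234, x_land=31.687, impact vy=-16.711
  bounce: vy ← 0.76·16.711 = 12.701
Arc 3: start y=0.000, vy=12.701 → t=2.589, apex=8.221, x_land=42.562, impact vy=-12.701
  bounce: vy ← 0.76·12.701 = 9.652
Arc 4: start y=0.000, vy=9.652 → t=1.968, apex=4.749, x_land=50.827, impact vy=-9.652
  bounce: vy ← 0.76·9.652 = 7.336

1 4.137 24.643 17.377
2 3.407 14.234 31.687
3 2.589 8.221 42.562
4 1.968 4.749 50.827
final: 50.827 7.336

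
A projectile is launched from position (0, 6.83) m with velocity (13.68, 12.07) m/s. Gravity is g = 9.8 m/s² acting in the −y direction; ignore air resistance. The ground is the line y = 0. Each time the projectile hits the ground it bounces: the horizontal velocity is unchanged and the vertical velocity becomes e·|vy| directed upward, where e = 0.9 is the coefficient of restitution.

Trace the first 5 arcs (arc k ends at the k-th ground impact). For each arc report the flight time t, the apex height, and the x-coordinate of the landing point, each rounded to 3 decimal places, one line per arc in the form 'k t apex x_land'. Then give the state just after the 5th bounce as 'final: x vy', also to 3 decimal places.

1 2.938 14.263 40.188
2 3.071 11.553 82.199
3 2.764 9.358 120.009
4 2.488 7.580 154.038
5 2.239 6.140 184.665
final: 184.665 9.873

Arc 1: start y=6.830, vy=12.070 → t=2.938, apex=14.263, x_land=40.188, impact vy=-16.720
  bounce: vy ← 0.9·16.720 = 15.048
Arc 2: start y=0.000, vy=15.048 → t=3.071, apex=11.553, x_land=82.199, impact vy=-15.048
  bounce: vy ← 0.9·15.048 = 13.543
Arc 3: start y=0.000, vy=13.543 → t=2.764, apex=9.358, x_land=120.009, impact vy=-13.543
  bounce: vy ← 0.9·13.543 = 12.189
Arc 4: start y=0.000, vy=12.189 → t=2.488, apex=7.580, x_land=154.038, impact vy=-12.189
  bounce: vy ← 0.9·12.189 = 10.970
Arc 5: start y=0.000, vy=10.970 → t=2.239, apex=6.140, x_land=184.665, impact vy=-10.970
  bounce: vy ← 0.9·10.970 = 9.873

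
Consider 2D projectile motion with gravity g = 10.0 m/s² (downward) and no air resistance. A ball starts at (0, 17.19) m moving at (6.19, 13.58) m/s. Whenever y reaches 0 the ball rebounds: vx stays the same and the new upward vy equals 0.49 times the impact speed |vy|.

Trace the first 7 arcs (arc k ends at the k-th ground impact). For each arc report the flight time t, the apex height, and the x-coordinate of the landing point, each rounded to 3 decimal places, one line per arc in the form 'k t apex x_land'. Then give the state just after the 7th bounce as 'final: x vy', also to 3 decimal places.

Arc 1: start y=17.190, vy=13.580 → t=3.656, apex=26.411, x_land=22.632, impact vy=-22.983
  bounce: vy ← 0.49·22.983 = 11.262
Arc 2: start y=0.000, vy=11.262 → t=2.252, apex=6.341, x_land=36.574, impact vy=-11.262
  bounce: vy ← 0.49·11.262 = 5.518
Arc 3: start y=0.000, vy=5.518 → t=1.104, apex=1.523, x_land=43.406, impact vy=-5.518
  bounce: vy ← 0.49·5.518 = 2.704
Arc 4: start y=0.000, vy=2.704 → t=0.541, apex=0.366, x_land=46.753, impact vy=-2.704
  bounce: vy ← 0.49·2.704 = 1.325
Arc 5: start y=0.000, vy=1.325 → t=0.265, apex=0.088, x_land=48.394, impact vy=-1.325
  bounce: vy ← 0.49·1.325 = 0.649
Arc 6: start y=0.000, vy=0.649 → t=0.130, apex=0.021, x_land=49.197, impact vy=-0.649
  bounce: vy ← 0.49·0.649 = 0.318
Arc 7: start y=0.000, vy=0.318 → t=0.064, apex=0.005, x_land=49.591, impact vy=-0.318
  bounce: vy ← 0.49·0.318 = 0.156

1 3.656 26.411 22.632
2 2.252 6.341 36.574
3 1.104 1.523 43.406
4 0.541 0.366 46.753
5 0.265 0.088 48.394
6 0.130 0.021 49.197
7 0.064 0.005 49.591
final: 49.591 0.156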